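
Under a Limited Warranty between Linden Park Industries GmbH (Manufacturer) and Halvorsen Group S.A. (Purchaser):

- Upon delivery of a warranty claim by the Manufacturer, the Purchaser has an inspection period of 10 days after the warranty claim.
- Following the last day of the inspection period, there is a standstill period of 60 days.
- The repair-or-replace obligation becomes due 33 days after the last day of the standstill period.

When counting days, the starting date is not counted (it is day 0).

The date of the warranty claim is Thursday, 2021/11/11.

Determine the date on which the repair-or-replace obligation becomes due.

The last day of the inspection period: 10 calendar days after 2021/11/11 is 2021/11/21.
Adding 60 calendar days to 2021/11/21 gives 2022/01/20, which is the last day of the standstill period.
The date on which the repair-or-replace obligation becomes due: 2022/01/20 + 33 days = 2022/02/22.

2022/02/22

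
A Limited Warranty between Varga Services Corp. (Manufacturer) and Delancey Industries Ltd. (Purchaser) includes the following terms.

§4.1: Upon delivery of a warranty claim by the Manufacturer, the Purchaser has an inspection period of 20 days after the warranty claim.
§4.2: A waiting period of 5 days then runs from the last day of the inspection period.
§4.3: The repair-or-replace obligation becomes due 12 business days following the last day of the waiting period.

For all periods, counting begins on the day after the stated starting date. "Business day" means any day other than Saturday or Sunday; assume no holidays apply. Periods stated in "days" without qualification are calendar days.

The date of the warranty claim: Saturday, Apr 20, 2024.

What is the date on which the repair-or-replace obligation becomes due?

Adding 20 calendar days to Apr 20, 2024 gives May 10, 2024, which is the last day of the inspection period.
The last day of the waiting period: May 10, 2024 + 5 days = May 15, 2024.
The date on which the repair-or-replace obligation becomes due: counting 12 business days from Wednesday, May 15, 2024 (May 16, May 17, May 20, May 21, …, May 29, May 30, May 31, skipping weekends) reaches Friday, May 31, 2024.

May 31, 2024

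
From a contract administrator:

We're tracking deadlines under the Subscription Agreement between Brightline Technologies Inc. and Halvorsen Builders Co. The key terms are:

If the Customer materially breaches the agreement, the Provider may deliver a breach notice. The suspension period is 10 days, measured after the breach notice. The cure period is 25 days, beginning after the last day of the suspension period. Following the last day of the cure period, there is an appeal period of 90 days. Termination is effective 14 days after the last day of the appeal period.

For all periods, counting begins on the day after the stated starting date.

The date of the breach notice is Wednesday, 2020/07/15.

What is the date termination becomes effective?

2020/12/01

Adding 10 calendar days to 2020/07/15 gives 2020/07/25, which is the last day of the suspension period.
The last day of the cure period: 2020/07/25 + 25 days = 2020/08/19.
The last day of the appeal period: 90 calendar days after 2020/08/19 is 2020/11/17.
The date termination becomes effective: 14 calendar days after 2020/11/17 is 2020/12/01.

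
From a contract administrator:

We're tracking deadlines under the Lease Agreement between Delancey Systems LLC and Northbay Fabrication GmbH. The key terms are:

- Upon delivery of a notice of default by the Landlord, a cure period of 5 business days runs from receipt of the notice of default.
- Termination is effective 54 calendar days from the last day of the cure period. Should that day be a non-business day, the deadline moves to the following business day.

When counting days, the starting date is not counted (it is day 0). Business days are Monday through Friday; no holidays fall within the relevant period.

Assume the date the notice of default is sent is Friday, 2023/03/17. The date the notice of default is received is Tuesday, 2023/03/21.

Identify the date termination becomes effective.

2023/05/22

The last day of the cure period: counting 5 business days from Tuesday, 2023/03/21 (Mar 22, Mar 23, Mar 24, Mar 27, Mar 28, skipping weekends) reaches Tuesday, 2023/03/28.
Adding 54 calendar days to 2023/03/28 gives 2023/05/21, which is the date termination becomes effective. That falls on a Sunday, so it rolls to the next business day, Monday, 2023/05/22.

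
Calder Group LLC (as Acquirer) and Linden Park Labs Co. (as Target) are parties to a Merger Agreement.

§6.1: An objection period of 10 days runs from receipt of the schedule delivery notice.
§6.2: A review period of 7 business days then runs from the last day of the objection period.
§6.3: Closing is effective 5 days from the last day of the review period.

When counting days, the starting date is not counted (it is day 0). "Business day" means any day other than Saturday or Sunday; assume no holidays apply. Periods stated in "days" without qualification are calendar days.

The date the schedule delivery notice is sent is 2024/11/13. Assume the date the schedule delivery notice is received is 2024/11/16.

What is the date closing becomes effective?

2024/12/10

The last day of the objection period: 2024/11/16 + 10 days = 2024/11/26.
The last day of the review period: counting 7 business days from Tuesday, 2024/11/26 (Nov 27, Nov 28, Nov 29, Dec 2, Dec 3, Dec 4, Dec 5, skipping weekends) reaches Thursday, 2024/12/05.
Adding 5 calendar days to 2024/12/05 gives 2024/12/10, which is the date closing becomes effective.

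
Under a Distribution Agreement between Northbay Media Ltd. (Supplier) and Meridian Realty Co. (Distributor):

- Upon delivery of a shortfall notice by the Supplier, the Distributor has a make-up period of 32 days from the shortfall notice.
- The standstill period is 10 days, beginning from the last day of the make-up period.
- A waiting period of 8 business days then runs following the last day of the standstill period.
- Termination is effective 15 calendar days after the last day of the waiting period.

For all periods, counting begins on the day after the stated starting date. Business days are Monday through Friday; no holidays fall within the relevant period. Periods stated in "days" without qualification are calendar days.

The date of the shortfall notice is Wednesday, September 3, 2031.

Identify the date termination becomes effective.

November 11, 2031

The last day of the make-up period: September 3, 2031 + 32 days = October 5, 2031.
The last day of the standstill period: October 5, 2031 + 10 days = October 15, 2031.
The last day of the waiting period: 8 business days after Wednesday, October 15, 2031, skipping weekends — Oct 16, Oct 17, Oct 20, Oct 21, Oct 22, Oct 23, Oct 24, Oct 27 — lands on Monday, October 27, 2031.
Adding 15 calendar days to October 27, 2031 gives November 11, 2031, which is the date termination becomes effective.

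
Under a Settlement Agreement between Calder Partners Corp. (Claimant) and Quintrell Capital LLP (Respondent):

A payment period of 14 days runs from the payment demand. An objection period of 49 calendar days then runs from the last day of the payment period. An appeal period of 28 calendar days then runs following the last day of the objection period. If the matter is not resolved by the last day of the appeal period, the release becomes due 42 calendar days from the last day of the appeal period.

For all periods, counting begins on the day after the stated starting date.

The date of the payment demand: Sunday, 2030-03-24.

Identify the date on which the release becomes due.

Adding 14 calendar days to 2030-03-24 gives 2030-04-07, which is the last day of the payment period.
Adding 49 calendar days to 2030-04-07 gives 2030-05-26, which is the last day of the objection period.
Adding 28 calendar days to 2030-05-26 gives 2030-06-23, which is the last day of the appeal period.
The date on which the release becomes due: 42 calendar days after 2030-06-23 is 2030-08-04.

2030-08-04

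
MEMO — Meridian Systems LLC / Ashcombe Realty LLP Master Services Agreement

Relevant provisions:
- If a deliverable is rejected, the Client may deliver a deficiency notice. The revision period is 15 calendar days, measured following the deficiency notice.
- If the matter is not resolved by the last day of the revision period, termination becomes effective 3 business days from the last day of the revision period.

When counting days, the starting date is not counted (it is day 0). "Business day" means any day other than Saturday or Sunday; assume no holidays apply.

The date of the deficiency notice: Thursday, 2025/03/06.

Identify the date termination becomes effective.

Adding 15 calendar days to 2025/03/06 gives 2025/03/21, which is the last day of the revision period.
The date termination becomes effective: 3 business days after Friday, 2025/03/21, skipping weekends — Mar 24, Mar 25, Mar 26 — lands on Wednesday, 2025/03/26.

2025/03/26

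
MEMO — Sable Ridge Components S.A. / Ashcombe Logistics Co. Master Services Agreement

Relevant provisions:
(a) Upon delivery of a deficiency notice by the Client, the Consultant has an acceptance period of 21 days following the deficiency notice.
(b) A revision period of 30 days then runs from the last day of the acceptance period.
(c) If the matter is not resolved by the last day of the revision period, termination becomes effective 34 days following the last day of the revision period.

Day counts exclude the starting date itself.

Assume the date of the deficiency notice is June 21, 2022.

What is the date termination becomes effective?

September 14, 2022

The last day of the acceptance period: 21 calendar days after June 21, 2022 is July 12, 2022.
The last day of the revision period: July 12, 2022 + 30 days = August 11, 2022.
Adding 34 calendar days to August 11, 2022 gives September 14, 2022, which is the date termination becomes effective.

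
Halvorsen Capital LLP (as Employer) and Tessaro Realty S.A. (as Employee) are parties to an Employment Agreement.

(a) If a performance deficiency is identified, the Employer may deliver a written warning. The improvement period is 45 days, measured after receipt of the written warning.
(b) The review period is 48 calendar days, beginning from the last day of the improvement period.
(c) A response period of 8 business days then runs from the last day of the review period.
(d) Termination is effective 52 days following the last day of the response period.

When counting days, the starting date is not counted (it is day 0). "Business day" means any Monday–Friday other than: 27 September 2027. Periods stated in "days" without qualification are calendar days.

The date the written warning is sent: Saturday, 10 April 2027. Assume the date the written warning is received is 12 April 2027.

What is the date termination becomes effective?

16 September 2027

The last day of the improvement period: 12 April 2027 + 45 days = 27 May 2027.
The last day of the review period: 48 calendar days after 27 May 2027 is 14 July 2027.
The last day of the response period: 8 business days after Wednesday, 14 July 2027, skipping weekends — Jul 15, Jul 16, Jul 19, Jul 20, Jul 21, Jul 22, Jul 23, Jul 26 — lands on Monday, 26 July 2027.
Adding 52 calendar days to 26 July 2027 gives 16 September 2027, which is the date termination becomes effective.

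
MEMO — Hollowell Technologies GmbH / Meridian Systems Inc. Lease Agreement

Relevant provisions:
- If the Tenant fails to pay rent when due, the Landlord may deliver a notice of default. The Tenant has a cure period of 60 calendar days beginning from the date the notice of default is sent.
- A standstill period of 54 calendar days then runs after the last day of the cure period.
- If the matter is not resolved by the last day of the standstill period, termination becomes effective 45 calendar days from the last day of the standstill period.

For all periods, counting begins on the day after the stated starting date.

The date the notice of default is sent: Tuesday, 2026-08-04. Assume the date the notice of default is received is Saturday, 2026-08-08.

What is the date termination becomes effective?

The last day of the cure period: 2026-08-04 + 60 days = 2026-10-03.
Adding 54 calendar days to 2026-10-03 gives 2026-11-26, which is the last day of the standstill period.
Adding 45 calendar days to 2026-11-26 gives 2027-01-10, which is the date termination becomes effective.

2027-01-10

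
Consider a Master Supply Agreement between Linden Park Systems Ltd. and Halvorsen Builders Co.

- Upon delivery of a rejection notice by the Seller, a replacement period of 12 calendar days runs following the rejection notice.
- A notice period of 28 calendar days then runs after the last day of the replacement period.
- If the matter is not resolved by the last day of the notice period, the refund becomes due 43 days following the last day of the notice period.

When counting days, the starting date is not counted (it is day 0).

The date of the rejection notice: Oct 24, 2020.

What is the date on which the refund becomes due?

Jan 15, 2021

The last day of the replacement period: Oct 24, 2020 + 12 days = Nov 5, 2020.
Adding 28 calendar days to Nov 5, 2020 gives Dec 3, 2020, which is the last day of the notice period.
Adding 43 calendar days to Dec 3, 2020 gives Jan 15, 2021, which is the date on which the refund becomes due.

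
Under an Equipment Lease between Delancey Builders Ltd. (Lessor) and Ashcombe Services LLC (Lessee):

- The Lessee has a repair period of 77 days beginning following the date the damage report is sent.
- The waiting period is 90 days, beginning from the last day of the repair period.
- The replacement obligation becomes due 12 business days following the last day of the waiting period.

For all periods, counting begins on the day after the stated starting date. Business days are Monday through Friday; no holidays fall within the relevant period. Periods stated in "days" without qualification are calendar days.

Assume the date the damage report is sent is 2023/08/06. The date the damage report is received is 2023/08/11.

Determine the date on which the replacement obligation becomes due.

The last day of the repair period: 2023/08/06 + 77 days = 2023/10/22.
The last day of the waiting period: 2023/10/22 + 90 days = 2024/01/20.
The date on which the replacement obligation becomes due: counting 12 business days from Saturday, 2024/01/20 (Jan 22, Jan 23, Jan 24, Jan 25, …, Feb 2, Feb 5, Feb 6, skipping weekends) reaches Tuesday, 2024/02/06.

2024/02/06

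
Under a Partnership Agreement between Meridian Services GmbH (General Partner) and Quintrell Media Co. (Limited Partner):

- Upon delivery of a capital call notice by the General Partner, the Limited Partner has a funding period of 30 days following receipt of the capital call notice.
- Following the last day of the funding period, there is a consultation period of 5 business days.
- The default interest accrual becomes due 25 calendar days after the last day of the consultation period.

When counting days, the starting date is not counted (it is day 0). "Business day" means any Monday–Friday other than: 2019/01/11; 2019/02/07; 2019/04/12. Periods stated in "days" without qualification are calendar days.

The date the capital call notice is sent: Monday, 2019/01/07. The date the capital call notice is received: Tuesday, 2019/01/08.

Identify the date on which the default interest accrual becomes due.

The last day of the funding period: 2019/01/08 + 30 days = 2019/02/07.
The last day of the consultation period: counting 5 business days from Thursday, 2019/02/07 (Feb 8, Feb 11, Feb 12, Feb 13, Feb 14, skipping weekends) reaches Thursday, 2019/02/14.
The date on which the default interest accrual becomes due: 2019/02/14 + 25 days = 2019/03/11.

2019/03/11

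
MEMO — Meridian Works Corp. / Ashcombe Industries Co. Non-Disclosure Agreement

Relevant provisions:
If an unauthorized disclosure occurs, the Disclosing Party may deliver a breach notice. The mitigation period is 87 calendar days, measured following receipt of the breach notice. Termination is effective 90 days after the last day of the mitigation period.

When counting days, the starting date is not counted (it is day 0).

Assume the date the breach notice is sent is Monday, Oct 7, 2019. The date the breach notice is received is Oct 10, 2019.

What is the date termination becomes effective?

Apr 4, 2020

The last day of the mitigation period: 87 calendar days after Oct 10, 2019 is Jan 5, 2020.
Adding 90 calendar days to Jan 5, 2020 gives Apr 4, 2020, which is the date termination becomes effective.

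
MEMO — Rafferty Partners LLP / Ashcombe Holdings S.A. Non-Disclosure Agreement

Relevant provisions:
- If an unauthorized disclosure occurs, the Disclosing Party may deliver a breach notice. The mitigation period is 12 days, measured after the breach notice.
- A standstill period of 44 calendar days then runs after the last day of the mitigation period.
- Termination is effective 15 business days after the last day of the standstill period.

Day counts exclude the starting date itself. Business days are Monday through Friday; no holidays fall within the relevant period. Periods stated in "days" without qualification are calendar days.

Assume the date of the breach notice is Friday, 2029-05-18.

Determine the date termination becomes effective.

The last day of the mitigation period: 12 calendar days after 2029-05-18 is 2029-05-30.
The last day of the standstill period: 44 calendar days after 2029-05-30 is 2029-07-13.
The date termination becomes effective: counting 15 business days from Friday, 2029-07-13 (Jul 16, Jul 17, Jul 18, Jul 19, …, Aug 1, Aug 2, Aug 3, skipping weekends) reaches Friday, 2029-08-03.

2029-08-03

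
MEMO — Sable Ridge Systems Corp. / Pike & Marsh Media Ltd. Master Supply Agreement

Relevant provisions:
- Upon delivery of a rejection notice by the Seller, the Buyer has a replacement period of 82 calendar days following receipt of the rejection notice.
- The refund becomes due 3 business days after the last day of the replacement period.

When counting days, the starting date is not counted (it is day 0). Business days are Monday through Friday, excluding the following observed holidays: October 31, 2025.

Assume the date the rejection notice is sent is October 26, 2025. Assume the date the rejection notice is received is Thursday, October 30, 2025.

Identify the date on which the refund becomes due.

Adding 82 calendar days to October 30, 2025 gives January 20, 2026, which is the last day of the replacement period.
The date on which the refund becomes due: counting 3 business days from Tuesday, January 20, 2026 (Jan 21, Jan 22, Jan 23, skipping weekends) reaches Friday, January 23, 2026.

January 23, 2026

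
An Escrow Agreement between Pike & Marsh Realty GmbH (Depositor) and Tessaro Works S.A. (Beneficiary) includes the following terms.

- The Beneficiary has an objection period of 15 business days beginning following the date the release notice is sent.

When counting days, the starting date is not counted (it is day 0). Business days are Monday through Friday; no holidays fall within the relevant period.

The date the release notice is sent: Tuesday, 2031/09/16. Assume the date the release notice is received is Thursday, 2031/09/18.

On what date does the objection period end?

2031/10/07

From Tuesday, 2031/09/16, 15 business days (Sep 17, Sep 18, Sep 19, Sep 22, …, Oct 3, Oct 6, Oct 7, skipping weekends) brings us to Tuesday, 2031/10/07, which is the last day of the objection period.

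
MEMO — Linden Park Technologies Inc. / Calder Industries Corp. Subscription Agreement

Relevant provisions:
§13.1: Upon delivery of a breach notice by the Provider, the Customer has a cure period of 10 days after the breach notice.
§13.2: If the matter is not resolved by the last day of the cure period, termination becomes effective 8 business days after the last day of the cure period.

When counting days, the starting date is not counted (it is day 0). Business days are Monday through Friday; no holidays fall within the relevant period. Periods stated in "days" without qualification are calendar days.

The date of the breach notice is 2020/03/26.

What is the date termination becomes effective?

The last day of the cure period: 2020/03/26 + 10 days = 2020/04/05.
The date termination becomes effective: 8 business days after Sunday, 2020/04/05, skipping weekends — Apr 6, Apr 7, Apr 8, Apr 9, Apr 10, Apr 13, Apr 14, Apr 15 — lands on Wednesday, 2020/04/15.

2020/04/15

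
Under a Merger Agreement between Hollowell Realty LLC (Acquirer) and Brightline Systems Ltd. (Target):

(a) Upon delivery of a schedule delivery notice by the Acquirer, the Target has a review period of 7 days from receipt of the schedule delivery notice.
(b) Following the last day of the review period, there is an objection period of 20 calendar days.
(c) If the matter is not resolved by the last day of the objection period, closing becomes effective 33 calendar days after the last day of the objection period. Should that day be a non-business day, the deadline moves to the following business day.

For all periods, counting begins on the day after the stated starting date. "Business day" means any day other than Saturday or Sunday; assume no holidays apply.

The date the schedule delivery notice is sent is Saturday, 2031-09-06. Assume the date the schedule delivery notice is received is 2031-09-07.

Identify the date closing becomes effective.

2031-11-06

The last day of the review period: 7 calendar days after 2031-09-07 is 2031-09-14.
Adding 20 calendar days to 2031-09-14 gives 2031-10-04, which is the last day of the objection period.
The date closing becomes effective: 2031-10-04 + 33 days = 2031-11-06. 2031-11-06 is a Thursday, so no roll-forward applies.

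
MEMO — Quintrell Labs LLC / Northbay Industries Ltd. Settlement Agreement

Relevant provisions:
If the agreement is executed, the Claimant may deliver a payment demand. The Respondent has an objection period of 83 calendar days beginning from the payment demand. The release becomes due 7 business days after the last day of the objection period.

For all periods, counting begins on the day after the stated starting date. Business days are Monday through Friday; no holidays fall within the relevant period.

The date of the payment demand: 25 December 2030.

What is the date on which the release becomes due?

The last day of the objection period: 83 calendar days after 25 December 2030 is 18 March 2031.
From Tuesday, 18 March 2031, 7 business days (Mar 19, Mar 20, Mar 21, Mar 24, Mar 25, Mar 26, Mar 27, skipping weekends) brings us to Thursday, 27 March 2031, which is the date on which the release becomes due.

27 March 2031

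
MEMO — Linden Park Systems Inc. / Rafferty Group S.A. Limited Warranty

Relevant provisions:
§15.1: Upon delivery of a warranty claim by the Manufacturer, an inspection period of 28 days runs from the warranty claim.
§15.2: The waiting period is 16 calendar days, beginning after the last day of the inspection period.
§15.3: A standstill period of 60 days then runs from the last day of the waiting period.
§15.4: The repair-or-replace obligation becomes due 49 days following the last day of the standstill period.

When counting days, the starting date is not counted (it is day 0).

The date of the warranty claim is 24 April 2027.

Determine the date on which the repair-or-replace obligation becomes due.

24 September 2027

The last day of the inspection period: 24 April 2027 + 28 days = 22 May 2027.
Adding 16 calendar days to 22 May 2027 gives 7 June 2027, which is the last day of the waiting period.
The last day of the standstill period: 60 calendar days after 7 June 2027 is 6 August 2027.
Adding 49 calendar days to 6 August 2027 gives 24 September 2027, which is the date on which the repair-or-replace obligation becomes due.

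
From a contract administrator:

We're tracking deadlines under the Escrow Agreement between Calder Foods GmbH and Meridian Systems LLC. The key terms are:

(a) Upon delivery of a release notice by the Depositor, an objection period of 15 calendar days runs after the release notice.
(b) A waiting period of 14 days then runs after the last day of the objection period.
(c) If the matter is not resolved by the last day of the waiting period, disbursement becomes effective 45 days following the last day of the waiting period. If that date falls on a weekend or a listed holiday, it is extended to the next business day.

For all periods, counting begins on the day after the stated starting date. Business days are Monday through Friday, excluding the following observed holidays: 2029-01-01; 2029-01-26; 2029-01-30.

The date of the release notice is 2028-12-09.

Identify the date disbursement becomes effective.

The last day of the objection period: 2028-12-09 + 15 days = 2028-12-24.
Adding 14 calendar days to 2028-12-24 gives 2029-01-07, which is the last day of the waiting period.
The date disbursement becomes effective: 2029-01-07 + 45 days = 2029-02-21. 2029-02-21 is a Wednesday and is not a listed holiday, so no roll-forward applies.

2029-02-21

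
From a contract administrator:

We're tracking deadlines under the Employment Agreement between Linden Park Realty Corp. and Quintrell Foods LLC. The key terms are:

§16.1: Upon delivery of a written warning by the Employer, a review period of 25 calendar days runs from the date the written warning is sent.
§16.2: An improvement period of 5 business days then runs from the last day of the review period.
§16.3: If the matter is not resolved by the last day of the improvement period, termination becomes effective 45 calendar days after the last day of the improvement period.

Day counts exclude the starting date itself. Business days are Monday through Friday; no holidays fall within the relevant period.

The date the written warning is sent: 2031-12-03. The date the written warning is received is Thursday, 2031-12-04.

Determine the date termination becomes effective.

2032-02-16

The last day of the review period: 25 calendar days after 2031-12-03 is 2031-12-28.
The last day of the improvement period: counting 5 business days from Sunday, 2031-12-28 (Dec 29, Dec 30, Dec 31, Jan 1, Jan 2, skipping weekends) reaches Friday, 2032-01-02.
The date termination becomes effective: 2032-01-02 + 45 days = 2032-02-16.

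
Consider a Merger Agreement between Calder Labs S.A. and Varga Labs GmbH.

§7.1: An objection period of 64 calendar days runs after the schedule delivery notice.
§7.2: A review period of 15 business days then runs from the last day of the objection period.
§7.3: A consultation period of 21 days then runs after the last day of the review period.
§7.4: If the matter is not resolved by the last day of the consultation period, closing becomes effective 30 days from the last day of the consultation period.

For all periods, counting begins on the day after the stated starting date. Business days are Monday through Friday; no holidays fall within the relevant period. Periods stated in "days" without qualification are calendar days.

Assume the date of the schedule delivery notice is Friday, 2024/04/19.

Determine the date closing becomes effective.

2024/09/01

The last day of the objection period: 2024/04/19 + 64 days = 2024/06/22.
The last day of the review period: 15 business days after Saturday, 2024/06/22, skipping weekends — Jun 24, Jun 25, Jun 26, Jun 27, …, Jul 10, Jul 11, Jul 12 — lands on Friday, 2024/07/12.
The last day of the consultation period: 21 calendar days after 2024/07/12 is 2024/08/02.
Adding 30 calendar days to 2024/08/02 gives 2024/09/01, which is the date closing becomes effective.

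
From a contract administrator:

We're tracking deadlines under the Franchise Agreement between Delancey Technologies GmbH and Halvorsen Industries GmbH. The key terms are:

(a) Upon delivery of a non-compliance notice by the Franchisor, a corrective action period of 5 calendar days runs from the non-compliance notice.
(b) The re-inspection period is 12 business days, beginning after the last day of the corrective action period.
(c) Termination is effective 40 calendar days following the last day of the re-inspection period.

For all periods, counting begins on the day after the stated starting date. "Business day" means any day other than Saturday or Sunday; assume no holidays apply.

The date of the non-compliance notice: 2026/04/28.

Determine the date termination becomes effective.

The last day of the corrective action period: 5 calendar days after 2026/04/28 is 2026/05/03.
The last day of the re-inspection period: counting 12 business days from Sunday, 2026/05/03 (May 4, May 5, May 6, May 7, …, May 15, May 18, May 19, skipping weekends) reaches Tuesday, 2026/05/19.
Adding 40 calendar days to 2026/05/19 gives 2026/06/28, which is the date termination becomes effective.

2026/06/28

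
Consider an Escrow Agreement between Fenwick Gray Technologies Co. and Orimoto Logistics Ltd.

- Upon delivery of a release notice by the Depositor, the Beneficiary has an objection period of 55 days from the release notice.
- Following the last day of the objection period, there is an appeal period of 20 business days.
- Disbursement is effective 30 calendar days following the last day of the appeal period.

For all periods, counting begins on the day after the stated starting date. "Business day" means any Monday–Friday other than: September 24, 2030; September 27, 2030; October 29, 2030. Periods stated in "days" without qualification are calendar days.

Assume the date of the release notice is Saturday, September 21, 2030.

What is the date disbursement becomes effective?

Adding 55 calendar days to September 21, 2030 gives November 15, 2030, which is the last day of the objection period.
The last day of the appeal period: counting 20 business days from Friday, November 15, 2030 (Nov 18, Nov 19, Nov 20, Nov 21, …, Dec 11, Dec 12, Dec 13, skipping weekends) reaches Friday, December 13, 2030.
Adding 30 calendar days to December 13, 2030 gives January 12, 2031, which is the date disbursement becomes effective.

January 12, 2031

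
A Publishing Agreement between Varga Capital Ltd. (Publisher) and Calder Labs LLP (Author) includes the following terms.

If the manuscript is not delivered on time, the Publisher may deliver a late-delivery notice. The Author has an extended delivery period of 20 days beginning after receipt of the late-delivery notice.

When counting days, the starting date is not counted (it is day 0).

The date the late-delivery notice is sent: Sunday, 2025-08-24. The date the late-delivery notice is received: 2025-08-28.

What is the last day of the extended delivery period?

The last day of the extended delivery period: 20 calendar days after 2025-08-28 is 2025-09-17.

2025-09-17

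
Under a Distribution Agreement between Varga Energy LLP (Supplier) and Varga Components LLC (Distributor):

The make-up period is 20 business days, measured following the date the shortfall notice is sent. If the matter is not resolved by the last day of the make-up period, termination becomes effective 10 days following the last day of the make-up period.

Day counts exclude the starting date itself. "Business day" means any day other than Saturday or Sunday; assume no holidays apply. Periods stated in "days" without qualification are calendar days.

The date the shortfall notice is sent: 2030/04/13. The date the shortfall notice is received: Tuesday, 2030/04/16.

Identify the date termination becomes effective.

The last day of the make-up period: 20 business days after Saturday, 2030/04/13, skipping weekends — Apr 15, Apr 16, Apr 17, Apr 18, …, May 8, May 9, May 10 — lands on Friday, 2030/05/10.
The date termination becomes effective: 10 calendar days after 2030/05/10 is 2030/05/20.

2030/05/20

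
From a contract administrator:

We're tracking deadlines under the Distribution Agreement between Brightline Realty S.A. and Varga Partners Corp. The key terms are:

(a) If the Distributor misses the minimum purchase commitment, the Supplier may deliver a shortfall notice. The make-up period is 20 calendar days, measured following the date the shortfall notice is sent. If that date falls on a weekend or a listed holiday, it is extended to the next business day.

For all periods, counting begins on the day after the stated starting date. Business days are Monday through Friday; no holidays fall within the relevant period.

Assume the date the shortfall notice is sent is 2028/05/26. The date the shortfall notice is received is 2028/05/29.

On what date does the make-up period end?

The last day of the make-up period: 2028/05/26 + 20 days = 2028/06/15. 2028/06/15 is a Thursday, so no roll-forward applies.

2028/06/15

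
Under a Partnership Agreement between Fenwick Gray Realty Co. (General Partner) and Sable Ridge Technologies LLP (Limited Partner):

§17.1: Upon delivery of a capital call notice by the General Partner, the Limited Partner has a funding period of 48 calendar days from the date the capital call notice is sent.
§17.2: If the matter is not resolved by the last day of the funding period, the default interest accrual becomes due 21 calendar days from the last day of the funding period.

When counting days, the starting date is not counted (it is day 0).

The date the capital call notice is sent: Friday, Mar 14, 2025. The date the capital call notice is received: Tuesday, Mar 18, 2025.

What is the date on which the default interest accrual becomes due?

Adding 48 calendar days to Mar 14, 2025 gives May 1, 2025, which is the last day of the funding period.
The date on which the default interest accrual becomes due: 21 calendar days after May 1, 2025 is May 22, 2025.

May 22, 2025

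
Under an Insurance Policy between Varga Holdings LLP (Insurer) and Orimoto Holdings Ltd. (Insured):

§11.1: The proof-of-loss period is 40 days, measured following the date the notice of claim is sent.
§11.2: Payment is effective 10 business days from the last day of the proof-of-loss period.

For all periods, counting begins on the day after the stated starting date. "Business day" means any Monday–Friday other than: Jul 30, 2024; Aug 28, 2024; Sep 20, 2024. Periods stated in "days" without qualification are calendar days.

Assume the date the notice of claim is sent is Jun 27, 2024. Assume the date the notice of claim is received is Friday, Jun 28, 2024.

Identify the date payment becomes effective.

The last day of the proof-of-loss period: 40 calendar days after Jun 27, 2024 is Aug 6, 2024.
The date payment becomes effective: 10 business days after Tuesday, Aug 6, 2024, skipping weekends — Aug 7, Aug 8, Aug 9, Aug 12, Aug 13, Aug 14, Aug 15, Aug 16, Aug 19, Aug 20 — lands on Tuesday, Aug 20, 2024.

Aug 20, 2024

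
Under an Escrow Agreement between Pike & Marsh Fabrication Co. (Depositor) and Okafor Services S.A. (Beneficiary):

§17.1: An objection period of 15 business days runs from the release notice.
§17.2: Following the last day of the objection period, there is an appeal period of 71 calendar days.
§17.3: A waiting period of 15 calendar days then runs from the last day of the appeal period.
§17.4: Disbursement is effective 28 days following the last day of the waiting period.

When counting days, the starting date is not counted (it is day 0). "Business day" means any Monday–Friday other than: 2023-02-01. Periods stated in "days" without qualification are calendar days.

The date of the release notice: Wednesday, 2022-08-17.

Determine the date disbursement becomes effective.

2022-12-30

The last day of the objection period: counting 15 business days from Wednesday, 2022-08-17 (Aug 18, Aug 19, Aug 22, Aug 23, …, Sep 5, Sep 6, Sep 7, skipping weekends) reaches Wednesday, 2022-09-07.
Adding 71 calendar days to 2022-09-07 gives 2022-11-17, which is the last day of the appeal period.
The last day of the waiting period: 15 calendar days after 2022-11-17 is 2022-12-02.
The date disbursement becomes effective: 28 calendar days after 2022-12-02 is 2022-12-30.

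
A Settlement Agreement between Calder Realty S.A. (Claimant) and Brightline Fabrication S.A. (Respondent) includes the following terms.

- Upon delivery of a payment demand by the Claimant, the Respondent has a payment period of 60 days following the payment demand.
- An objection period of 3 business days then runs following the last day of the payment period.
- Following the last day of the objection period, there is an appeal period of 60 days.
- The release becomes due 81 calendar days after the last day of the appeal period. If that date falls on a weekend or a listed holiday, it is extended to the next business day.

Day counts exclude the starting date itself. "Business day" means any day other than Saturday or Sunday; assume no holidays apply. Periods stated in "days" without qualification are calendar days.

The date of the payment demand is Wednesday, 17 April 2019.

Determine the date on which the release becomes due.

The last day of the payment period: 17 April 2019 + 60 days = 16 June 2019.
The last day of the objection period: counting 3 business days from Sunday, 16 June 2019 (Jun 17, Jun 18, Jun 19, skipping weekends) reaches Wednesday, 19 June 2019.
Adding 60 calendar days to 19 June 2019 gives 18 August 2019, which is the last day of the appeal period.
The date on which the release becomes due: 81 calendar days after 18 August 2019 is 7 November 2019. 7 November 2019 is a Thursday, so no roll-forward applies.

7 November 2019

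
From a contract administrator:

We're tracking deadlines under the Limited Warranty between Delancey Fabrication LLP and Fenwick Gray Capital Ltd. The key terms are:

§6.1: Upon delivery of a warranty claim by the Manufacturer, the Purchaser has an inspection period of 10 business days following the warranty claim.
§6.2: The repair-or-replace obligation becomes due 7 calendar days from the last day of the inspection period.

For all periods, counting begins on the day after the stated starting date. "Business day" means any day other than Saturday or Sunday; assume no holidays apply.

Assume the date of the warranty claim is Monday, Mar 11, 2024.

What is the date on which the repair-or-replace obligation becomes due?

Apr 1, 2024

From Monday, Mar 11, 2024, 10 business days (Mar 12, Mar 13, Mar 14, Mar 15, Mar 18, Mar 19, Mar 20, Mar 21, Mar 22, Mar 25, skipping weekends) brings us to Monday, Mar 25, 2024, which is the last day of the inspection period.
Adding 7 calendar days to Mar 25, 2024 gives Apr 1, 2024, which is the date on which the repair-or-replace obligation becomes due.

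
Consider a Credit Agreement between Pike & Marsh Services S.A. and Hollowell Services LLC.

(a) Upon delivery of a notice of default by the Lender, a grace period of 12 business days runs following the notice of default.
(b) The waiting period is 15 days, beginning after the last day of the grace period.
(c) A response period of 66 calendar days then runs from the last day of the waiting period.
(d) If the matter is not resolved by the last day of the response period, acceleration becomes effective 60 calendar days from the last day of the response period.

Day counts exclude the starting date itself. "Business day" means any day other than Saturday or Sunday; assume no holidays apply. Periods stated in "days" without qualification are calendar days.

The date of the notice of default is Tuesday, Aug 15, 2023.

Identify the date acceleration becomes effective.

Jan 19, 2024

From Tuesday, Aug 15, 2023, 12 business days (Aug 16, Aug 17, Aug 18, Aug 21, …, Aug 29, Aug 30, Aug 31, skipping weekends) brings us to Thursday, Aug 31, 2023, which is the last day of the grace period.
The last day of the waiting period: 15 calendar days after Aug 31, 2023 is Sep 15, 2023.
The last day of the response period: Sep 15, 2023 + 66 days = Nov 20, 2023.
The date acceleration becomes effective: 60 calendar days after Nov 20, 2023 is Jan 19, 2024.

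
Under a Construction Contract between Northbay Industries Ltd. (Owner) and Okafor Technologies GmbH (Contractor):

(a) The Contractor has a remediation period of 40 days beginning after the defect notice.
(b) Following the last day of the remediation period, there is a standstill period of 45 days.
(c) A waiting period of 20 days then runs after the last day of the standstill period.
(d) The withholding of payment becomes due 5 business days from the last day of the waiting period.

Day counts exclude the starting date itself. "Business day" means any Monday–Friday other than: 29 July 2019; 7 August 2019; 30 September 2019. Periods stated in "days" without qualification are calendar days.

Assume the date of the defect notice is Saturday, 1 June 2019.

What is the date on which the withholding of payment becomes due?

20 September 2019

The last day of the remediation period: 40 calendar days after 1 June 2019 is 11 July 2019.
The last day of the standstill period: 45 calendar days after 11 July 2019 is 25 August 2019.
The last day of the waiting period: 25 August 2019 + 20 days = 14 September 2019.
From Saturday, 14 September 2019, 5 business days (Sep 16, Sep 17, Sep 18, Sep 19, Sep 20, skipping weekends) brings us to Friday, 20 September 2019, which is the date on which the withholding of payment becomes due.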